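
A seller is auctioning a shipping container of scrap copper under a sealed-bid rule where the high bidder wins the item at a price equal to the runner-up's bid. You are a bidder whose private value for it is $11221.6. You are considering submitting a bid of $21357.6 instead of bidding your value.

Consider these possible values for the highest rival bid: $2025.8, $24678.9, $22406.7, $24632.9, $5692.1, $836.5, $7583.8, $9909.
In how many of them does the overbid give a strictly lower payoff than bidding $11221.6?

The deviation hurts exactly when the highest competing bid lies strictly between $11221.6 and $21357.6 — overbidding then wins at a price above your value.
$2025.8: below both → same outcome either way.
$24678.9: above both → same outcome either way.
$22406.7: above both → same outcome either way.
$24632.9: above both → same outcome either way.
$5692.1: below both → same outcome either way.
$836.5: below both → same outcome either way.
$7583.8: below both → same outcome either way.
$9909: below both → same outcome either way.
Count: 0.

0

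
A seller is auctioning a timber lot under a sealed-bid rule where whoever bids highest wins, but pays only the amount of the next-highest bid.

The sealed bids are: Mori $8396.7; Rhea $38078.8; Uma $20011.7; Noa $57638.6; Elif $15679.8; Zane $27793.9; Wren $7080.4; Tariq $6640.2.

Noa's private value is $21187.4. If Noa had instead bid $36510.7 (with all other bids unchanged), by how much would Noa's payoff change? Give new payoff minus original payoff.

$16891.4

The highest bid among the other bidders is $38078.8; Noa's bid doesn't change that.
Original bid $57638.6: Noa is highest, pays the top rival bid $38078.8; payoff $21187.4 − $38078.8 = −$16891.4.
Alternative bid $36510.7: Noa is not highest (top rival bid is $38078.8); payoff $0.
Change in payoff = $0 − (−$16891.4) = $16891.4.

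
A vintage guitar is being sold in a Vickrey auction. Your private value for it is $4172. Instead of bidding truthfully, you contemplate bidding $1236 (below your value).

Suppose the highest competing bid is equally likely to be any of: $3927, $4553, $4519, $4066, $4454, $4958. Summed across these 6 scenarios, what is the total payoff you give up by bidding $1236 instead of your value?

The deviation costs you only when the competing bid falls strictly between $1236 and $4172; elsewhere both bids give the same outcome.
$3927: truthful payoff $245, deviation payoff $0 → loss $245.
$4553: outcomes coincide → loss $0.
$4519: outcomes coincide → loss $0.
$4066: truthful payoff $106, deviation payoff $0 → loss $106.
$4454: outcomes coincide → loss $0.
$4958: outcomes coincide → loss $0.
Total loss = $245 + $106 = $351.

$351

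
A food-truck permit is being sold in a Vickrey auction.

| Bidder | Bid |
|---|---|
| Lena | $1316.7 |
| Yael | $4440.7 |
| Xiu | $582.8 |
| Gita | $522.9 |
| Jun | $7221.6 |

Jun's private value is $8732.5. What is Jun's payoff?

Highest bid: Jun at $7221.6, so Jun wins.
Second-highest bid: Yael at $4440.7 — that is the price the winner pays.
Jun's payoff = value − price = $8732.5 − $4440.7 = $4291.8.

$4291.8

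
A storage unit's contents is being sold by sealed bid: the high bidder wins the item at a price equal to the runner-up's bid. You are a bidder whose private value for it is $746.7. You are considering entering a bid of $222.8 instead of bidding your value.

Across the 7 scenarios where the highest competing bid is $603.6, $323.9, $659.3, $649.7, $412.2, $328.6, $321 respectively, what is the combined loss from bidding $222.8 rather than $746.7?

$1928.6

The deviation costs you only when the competing bid falls strictly between $222.8 and $746.7; elsewhere both bids give the same outcome.
$603.6: truthful payoff $143.1, deviation payoff $0 → loss $143.1.
$323.9: truthful payoff $422.8, deviation payoff $0 → loss $422.8.
$659.3: truthful payoff $87.4, deviation payoff $0 → loss $87.4.
$649.7: truthful payoff $97, deviation payoff $0 → loss $97.
$412.2: truthful payoff $334.5, deviation payoff $0 → loss $334.5.
$328.6: truthful payoff $418.1, deviation payoff $0 → loss $418.1.
$321: truthful payoff $425.7, deviation payoff $0 → loss $425.7.
Total loss = $143.1 + $422.8 + $87.4 + $97 + $334.5 + $418.1 + $425.7 = $1928.6.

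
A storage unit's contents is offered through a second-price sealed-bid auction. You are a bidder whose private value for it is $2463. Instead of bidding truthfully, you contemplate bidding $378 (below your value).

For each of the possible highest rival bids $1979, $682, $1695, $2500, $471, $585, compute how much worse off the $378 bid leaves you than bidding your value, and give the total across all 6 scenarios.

The deviation costs you only when the competing bid falls strictly between $378 and $2463; elsewhere both bids give the same outcome.
$1979: truthful payoff $484, deviation payoff $0 → loss $484.
$682: truthful payoff $1781, deviation payoff $0 → loss $1781.
$1695: truthful payoff $768, deviation payoff $0 → loss $768.
$2500: outcomes coincide → loss $0.
$471: truthful payoff $1992, deviation payoff $0 → loss $1992.
$585: truthful payoff $1878, deviation payoff $0 → loss $1878.
Total loss = $484 + $1781 + $768 + $1992 + $1878 = $6903.

$6903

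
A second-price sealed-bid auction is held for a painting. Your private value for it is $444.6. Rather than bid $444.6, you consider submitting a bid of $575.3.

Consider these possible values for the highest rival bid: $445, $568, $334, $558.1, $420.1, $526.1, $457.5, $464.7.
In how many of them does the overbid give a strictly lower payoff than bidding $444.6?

6

The deviation hurts exactly when the highest competing bid lies strictly between $444.6 and $575.3 — overbidding then wins at a price above your value.
$445: inside the interval → strictly worse (loss $0.4).
$568: inside the interval → strictly worse (loss $123.4).
$334: below both → same outcome either way.
$558.1: inside the interval → strictly worse (loss $113.5).
$420.1: below both → same outcome either way.
$526.1: inside the interval → strictly worse (loss $81.5).
$457.5: inside the interval → strictly worse (loss $12.9).
$464.7: inside the interval → strictly worse (loss $20.1).
Count: 6.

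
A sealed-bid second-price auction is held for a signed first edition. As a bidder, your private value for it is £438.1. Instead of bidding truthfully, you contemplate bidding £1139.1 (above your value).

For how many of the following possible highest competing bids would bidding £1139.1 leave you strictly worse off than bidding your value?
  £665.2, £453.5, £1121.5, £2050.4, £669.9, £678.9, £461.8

The deviation hurts exactly when the highest competing bid lies strictly between £438.1 and £1139.1 — overbidding then wins at a price above your value.
£665.2: inside the interval → strictly worse (loss £227.1).
£453.5: inside the interval → strictly worse (loss £15.4).
£1121.5: inside the interval → strictly worse (loss £683.4).
£2050.4: above both → same outcome either way.
£669.9: inside the interval → strictly worse (loss £231.8).
£678.9: inside the interval → strictly worse (loss £240.8).
£461.8: inside the interval → strictly worse (loss £23.7).
Count: 6.

6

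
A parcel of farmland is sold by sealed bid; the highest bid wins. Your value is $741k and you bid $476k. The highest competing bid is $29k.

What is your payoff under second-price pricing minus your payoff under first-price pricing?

You have the highest bid, so you win under either rule.
Second-price: pay $29k → payoff $712k.
First-price: pay your own bid $476k → payoff $265k.
Difference = $712k − ($265k) = $447k.

$447k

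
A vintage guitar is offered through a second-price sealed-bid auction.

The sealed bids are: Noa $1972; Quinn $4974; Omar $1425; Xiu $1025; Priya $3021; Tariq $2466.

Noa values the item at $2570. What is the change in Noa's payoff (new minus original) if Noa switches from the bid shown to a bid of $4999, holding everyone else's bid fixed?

−$2404

The highest bid among the other bidders is $4974; Noa's bid doesn't change that.
Original bid $1972: Noa is not highest (top rival bid is $4974); payoff $0.
Alternative bid $4999: Noa is highest, pays the top rival bid $4974; payoff $2570 − $4974 = −$2404.
Change in payoff = −$2404 − ($0) = −$2404.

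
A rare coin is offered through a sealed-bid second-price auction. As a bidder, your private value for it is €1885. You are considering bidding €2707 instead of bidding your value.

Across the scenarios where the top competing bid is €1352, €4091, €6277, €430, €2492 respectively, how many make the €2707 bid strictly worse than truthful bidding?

1

The deviation hurts exactly when the highest competing bid lies strictly between €1885 and €2707 — overbidding then wins at a price above your value.
€1352: below both → same outcome either way.
€4091: above both → same outcome either way.
€6277: above both → same outcome either way.
€430: below both → same outcome either way.
€2492: inside the interval → strictly worse (loss €607).
Count: 1.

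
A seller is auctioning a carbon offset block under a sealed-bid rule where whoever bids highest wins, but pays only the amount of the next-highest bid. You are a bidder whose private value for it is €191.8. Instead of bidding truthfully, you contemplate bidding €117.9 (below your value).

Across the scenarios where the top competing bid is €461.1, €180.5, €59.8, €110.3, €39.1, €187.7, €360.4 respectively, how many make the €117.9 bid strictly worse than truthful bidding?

The deviation hurts exactly when the highest competing bid lies strictly between €117.9 and €191.8 — underbidding then forfeits a profitable win.
€461.1: above both → same outcome either way.
€180.5: inside the interval → strictly worse (loss €11.3).
€59.8: below both → same outcome either way.
€110.3: below both → same outcome either way.
€39.1: below both → same outcome either way.
€187.7: inside the interval → strictly worse (loss €4.1).
€360.4: above both → same outcome either way.
Count: 2.

2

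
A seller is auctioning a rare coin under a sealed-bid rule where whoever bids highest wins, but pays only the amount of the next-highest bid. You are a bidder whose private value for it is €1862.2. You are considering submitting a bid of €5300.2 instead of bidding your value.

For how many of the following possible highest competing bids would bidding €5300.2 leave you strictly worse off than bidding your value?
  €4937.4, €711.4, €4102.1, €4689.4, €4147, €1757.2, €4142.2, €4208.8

The deviation hurts exactly when the highest competing bid lies strictly between €1862.2 and €5300.2 — overbidding then wins at a price above your value.
€4937.4: inside the interval → strictly worse (loss €3075.2).
€711.4: below both → same outcome either way.
€4102.1: inside the interval → strictly worse (loss €2239.9).
€4689.4: inside the interval → strictly worse (loss €2827.2).
€4147: inside the interval → strictly worse (loss €2284.8).
€1757.2: below both → same outcome either way.
€4142.2: inside the interval → strictly worse (loss €2280).
€4208.8: inside the interval → strictly worse (loss €2346.6).
Count: 6.

6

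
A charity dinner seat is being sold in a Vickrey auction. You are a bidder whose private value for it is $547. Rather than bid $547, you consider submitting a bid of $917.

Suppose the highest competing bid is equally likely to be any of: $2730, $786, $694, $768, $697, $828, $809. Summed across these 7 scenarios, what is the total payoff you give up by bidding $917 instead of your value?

$1300

The deviation costs you only when the competing bid falls strictly between $547 and $917; elsewhere both bids give the same outcome.
$2730: outcomes coincide → loss $0.
$786: truthful payoff $0, deviation payoff −$239 → loss $239.
$694: truthful payoff $0, deviation payoff −$147 → loss $147.
$768: truthful payoff $0, deviation payoff −$221 → loss $221.
$697: truthful payoff $0, deviation payoff −$150 → loss $150.
$828: truthful payoff $0, deviation payoff −$281 → loss $281.
$809: truthful payoff $0, deviation payoff −$262 → loss $262.
Total loss = $239 + $147 + $221 + $150 + $281 + $262 = $1300.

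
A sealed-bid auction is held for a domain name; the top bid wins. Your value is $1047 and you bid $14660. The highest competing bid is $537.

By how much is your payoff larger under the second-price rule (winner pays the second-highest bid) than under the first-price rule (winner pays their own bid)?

$14123

You have the highest bid, so you win under either rule.
Second-price: pay $537 → payoff $510.
First-price: pay your own bid $14660 → payoff −$13613.
Difference = $510 − (−$13613) = $14123.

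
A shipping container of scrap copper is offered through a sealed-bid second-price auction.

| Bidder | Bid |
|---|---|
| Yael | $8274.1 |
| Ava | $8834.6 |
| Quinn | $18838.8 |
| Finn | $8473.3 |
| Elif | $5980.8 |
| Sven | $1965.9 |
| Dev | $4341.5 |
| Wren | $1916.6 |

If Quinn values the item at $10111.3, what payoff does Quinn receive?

Highest bid: Quinn at $18838.8, so Quinn wins.
Second-highest bid: Ava at $8834.6 — that is the price the winner pays.
Quinn's payoff = value − price = $10111.3 − $8834.6 = $1276.7.

$1276.7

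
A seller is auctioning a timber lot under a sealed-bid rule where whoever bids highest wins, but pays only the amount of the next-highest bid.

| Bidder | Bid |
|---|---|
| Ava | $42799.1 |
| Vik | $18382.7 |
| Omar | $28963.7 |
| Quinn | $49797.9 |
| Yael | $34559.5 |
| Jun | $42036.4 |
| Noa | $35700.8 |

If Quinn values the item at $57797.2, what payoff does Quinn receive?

$14998.1

Highest bid: Quinn at $49797.9, so Quinn wins.
Second-highest bid: Ava at $42799.1 — that is the price the winner pays.
Quinn's payoff = value − price = $57797.2 − $42799.1 = $14998.1.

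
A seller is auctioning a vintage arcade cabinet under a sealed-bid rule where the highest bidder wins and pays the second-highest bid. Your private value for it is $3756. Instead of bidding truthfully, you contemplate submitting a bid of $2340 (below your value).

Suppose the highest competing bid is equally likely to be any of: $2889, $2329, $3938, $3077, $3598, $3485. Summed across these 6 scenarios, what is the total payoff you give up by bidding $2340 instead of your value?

$1975

The deviation costs you only when the competing bid falls strictly between $2340 and $3756; elsewhere both bids give the same outcome.
$2889: truthful payoff $867, deviation payoff $0 → loss $867.
$2329: outcomes coincide → loss $0.
$3938: outcomes coincide → loss $0.
$3077: truthful payoff $679, deviation payoff $0 → loss $679.
$3598: truthful payoff $158, deviation payoff $0 → loss $158.
$3485: truthful payoff $271, deviation payoff $0 → loss $271.
Total loss = $867 + $679 + $158 + $271 = $1975.
Truthful bidding weakly dominates here: raising your bid can only win items priced above your value, and lowering it can only forfeit items priced below.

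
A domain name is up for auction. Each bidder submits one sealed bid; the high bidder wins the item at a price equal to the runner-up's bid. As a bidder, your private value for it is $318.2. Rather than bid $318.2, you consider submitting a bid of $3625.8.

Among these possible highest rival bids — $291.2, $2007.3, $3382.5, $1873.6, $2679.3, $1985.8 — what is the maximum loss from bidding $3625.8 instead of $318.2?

$291.2: same outcome either way → loss $0.
$2007.3: truthful gives $0, deviation gives −$1689.1 → loss $1689.1.
$3382.5: truthful gives $0, deviation gives −$3064.3 → loss $3064.3.
$1873.6: truthful gives $0, deviation gives −$1555.4 → loss $1555.4.
$2679.3: truthful gives $0, deviation gives −$2361.1 → loss $2361.1.
$1985.8: truthful gives $0, deviation gives −$1667.6 → loss $1667.6.
Maximum loss: $3064.3.

$3064.3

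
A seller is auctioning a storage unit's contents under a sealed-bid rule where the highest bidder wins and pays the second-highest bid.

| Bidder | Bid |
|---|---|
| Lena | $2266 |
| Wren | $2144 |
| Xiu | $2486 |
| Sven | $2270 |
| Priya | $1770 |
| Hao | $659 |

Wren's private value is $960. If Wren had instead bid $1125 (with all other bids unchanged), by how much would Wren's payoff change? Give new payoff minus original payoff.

The highest bid among the other bidders is $2486; Wren's bid doesn't change that.
Original bid $2144: Wren is not highest (top rival bid is $2486); payoff $0.
Alternative bid $1125: Wren is not highest (top rival bid is $2486); payoff $0.
Change in payoff = $0 − ($0) = $0.

$0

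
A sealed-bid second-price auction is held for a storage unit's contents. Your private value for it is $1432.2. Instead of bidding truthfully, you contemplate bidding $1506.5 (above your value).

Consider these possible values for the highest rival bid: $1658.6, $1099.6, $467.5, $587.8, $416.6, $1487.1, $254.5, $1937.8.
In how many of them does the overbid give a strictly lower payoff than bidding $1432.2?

The deviation hurts exactly when the highest competing bid lies strictly between $1432.2 and $1506.5 — overbidding then wins at a price above your value.
$1658.6: above both → same outcome either way.
$1099.6: below both → same outcome either way.
$467.5: below both → same outcome either way.
$587.8: below both → same outcome either way.
$416.6: below both → same outcome either way.
$1487.1: inside the interval → strictly worse (loss $54.9).
$254.5: below both → same outcome either way.
$1937.8: above both → same outcome either way.
Count: 1.

1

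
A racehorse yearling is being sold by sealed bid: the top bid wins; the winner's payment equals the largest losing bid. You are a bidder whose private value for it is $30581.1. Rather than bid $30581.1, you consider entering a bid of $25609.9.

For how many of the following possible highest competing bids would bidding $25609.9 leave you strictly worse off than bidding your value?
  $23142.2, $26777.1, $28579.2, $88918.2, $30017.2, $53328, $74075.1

3

The deviation hurts exactly when the highest competing bid lies strictly between $25609.9 and $30581.1 — underbidding then forfeits a profitable win.
$23142.2: below both → same outcome either way.
$26777.1: inside the interval → strictly worse (loss $3804).
$28579.2: inside the interval → strictly worse (loss $2001.9).
$88918.2: above both → same outcome either way.
$30017.2: inside the interval → strictly worse (loss $563.9).
$53328: above both → same outcome either way.
$74075.1: above both → same outcome either way.
Count: 3.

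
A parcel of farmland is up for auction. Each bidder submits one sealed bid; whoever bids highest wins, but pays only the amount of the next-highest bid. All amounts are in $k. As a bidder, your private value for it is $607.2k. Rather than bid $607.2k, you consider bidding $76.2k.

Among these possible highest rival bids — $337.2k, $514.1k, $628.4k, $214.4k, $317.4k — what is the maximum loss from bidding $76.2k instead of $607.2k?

$337.2k: truthful gives $270k, deviation gives $0k → loss $270k.
$514.1k: truthful gives $93.1k, deviation gives $0k → loss $93.1k.
$628.4k: same outcome either way → loss $0k.
$214.4k: truthful gives $392.8k, deviation gives $0k → loss $392.8k.
$317.4k: truthful gives $289.8k, deviation gives $0k → loss $289.8k.
Maximum loss: $392.8k.

$392.8k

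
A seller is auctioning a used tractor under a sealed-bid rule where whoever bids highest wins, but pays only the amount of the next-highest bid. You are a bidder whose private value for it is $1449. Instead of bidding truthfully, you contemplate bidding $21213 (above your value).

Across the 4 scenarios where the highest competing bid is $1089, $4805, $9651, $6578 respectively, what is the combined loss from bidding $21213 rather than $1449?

The deviation costs you only when the competing bid falls strictly between $1449 and $21213; elsewhere both bids give the same outcome.
$1089: outcomes coincide → loss $0.
$4805: truthful payoff $0, deviation payoff −$3356 → loss $3356.
$9651: truthful payoff $0, deviation payoff −$8202 → loss $8202.
$6578: truthful payoff $0, deviation payoff −$5129 → loss $5129.
Total loss = $3356 + $8202 + $5129 = $16687.

$16687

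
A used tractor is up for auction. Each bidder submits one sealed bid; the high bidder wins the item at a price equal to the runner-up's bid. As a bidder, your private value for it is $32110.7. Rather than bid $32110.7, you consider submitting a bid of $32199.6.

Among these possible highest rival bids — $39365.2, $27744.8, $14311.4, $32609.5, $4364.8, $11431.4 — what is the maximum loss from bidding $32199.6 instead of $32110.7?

$39365.2: same outcome either way → loss $0.
$27744.8: same outcome either way → loss $0.
$14311.4: same outcome either way → loss $0.
$32609.5: same outcome either way → loss $0.
$4364.8: same outcome either way → loss $0.
$11431.4: same outcome either way → loss $0.
Maximum loss: $0.

$0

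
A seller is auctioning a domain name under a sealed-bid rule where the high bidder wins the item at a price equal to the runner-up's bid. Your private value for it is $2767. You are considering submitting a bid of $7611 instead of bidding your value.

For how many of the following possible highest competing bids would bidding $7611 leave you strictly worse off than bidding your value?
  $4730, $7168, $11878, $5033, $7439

The deviation hurts exactly when the highest competing bid lies strictly between $2767 and $7611 — overbidding then wins at a price above your value.
$4730: inside the interval → strictly worse (loss $1963).
$7168: inside the interval → strictly worse (loss $4401).
$11878: above both → same outcome either way.
$5033: inside the interval → strictly worse (loss $2266).
$7439: inside the interval → strictly worse (loss $4672).
Count: 4.

4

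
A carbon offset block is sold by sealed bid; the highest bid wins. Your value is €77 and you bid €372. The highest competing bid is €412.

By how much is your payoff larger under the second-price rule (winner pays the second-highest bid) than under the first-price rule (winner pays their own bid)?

€0

Your bid €372 is below €412, so you lose under either rule.
Payoff is €0 in both cases; difference = €0.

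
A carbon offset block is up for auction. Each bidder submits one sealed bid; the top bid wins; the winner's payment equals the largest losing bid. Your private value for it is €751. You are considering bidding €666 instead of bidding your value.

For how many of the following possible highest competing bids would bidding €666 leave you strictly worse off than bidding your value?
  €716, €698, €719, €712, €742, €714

6

The deviation hurts exactly when the highest competing bid lies strictly between €666 and €751 — underbidding then forfeits a profitable win.
€716: inside the interval → strictly worse (loss €35).
€698: inside the interval → strictly worse (loss €53).
€719: inside the interval → strictly worse (loss €32).
€712: inside the interval → strictly worse (loss €39).
€742: inside the interval → strictly worse (loss €9).
€714: inside the interval → strictly worse (loss €37).
Count: 6.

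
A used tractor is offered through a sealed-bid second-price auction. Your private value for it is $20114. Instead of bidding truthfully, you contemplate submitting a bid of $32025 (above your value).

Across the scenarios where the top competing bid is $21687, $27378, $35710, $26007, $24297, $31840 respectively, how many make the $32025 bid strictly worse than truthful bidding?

The deviation hurts exactly when the highest competing bid lies strictly between $20114 and $32025 — overbidding then wins at a price above your value.
$21687: inside the interval → strictly worse (loss $1573).
$27378: inside the interval → strictly worse (loss $7264).
$35710: above both → same outcome either way.
$26007: inside the interval → strictly worse (loss $5893).
$24297: inside the interval → strictly worse (loss $4183).
$31840: inside the interval → strictly worse (loss $11726).
Count: 5.

5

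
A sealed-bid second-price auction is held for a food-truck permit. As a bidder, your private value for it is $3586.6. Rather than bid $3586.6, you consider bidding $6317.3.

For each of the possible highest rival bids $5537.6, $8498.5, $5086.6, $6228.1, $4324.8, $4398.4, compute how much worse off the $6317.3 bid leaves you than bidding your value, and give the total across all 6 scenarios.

$7642.5

The deviation costs you only when the competing bid falls strictly between $3586.6 and $6317.3; elsewhere both bids give the same outcome.
$5537.6: truthful payoff $0, deviation payoff −$1951 → loss $1951.
$8498.5: outcomes coincide → loss $0.
$5086.6: truthful payoff $0, deviation payoff −$1500 → loss $1500.
$6228.1: truthful payoff $0, deviation payoff −$2641.5 → loss $2641.5.
$4324.8: truthful payoff $0, deviation payoff −$738.2 → loss $738.2.
$4398.4: truthful payoff $0, deviation payoff −$811.8 → loss $811.8.
Total loss = $1951 + $1500 + $2641.5 + $738.2 + $811.8 = $7642.5.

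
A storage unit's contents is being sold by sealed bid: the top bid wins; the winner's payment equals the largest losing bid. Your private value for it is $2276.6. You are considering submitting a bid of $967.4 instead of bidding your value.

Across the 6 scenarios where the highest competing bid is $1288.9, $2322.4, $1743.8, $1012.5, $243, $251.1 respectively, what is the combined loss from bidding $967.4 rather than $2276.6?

$2784.6

The deviation costs you only when the competing bid falls strictly between $967.4 and $2276.6; elsewhere both bids give the same outcome.
$1288.9: truthful payoff $987.7, deviation payoff $0 → loss $987.7.
$2322.4: outcomes coincide → loss $0.
$1743.8: truthful payoff $532.8, deviation payoff $0 → loss $532.8.
$1012.5: truthful payoff $1264.1, deviation payoff $0 → loss $1264.1.
$243: outcomes coincide → loss $0.
$251.1: outcomes coincide → loss $0.
Total loss = $987.7 + $532.8 + $1264.1 = $2784.6.
In a second-price auction your bid sets only whether you win, not what you pay, so bidding your true value is weakly dominant.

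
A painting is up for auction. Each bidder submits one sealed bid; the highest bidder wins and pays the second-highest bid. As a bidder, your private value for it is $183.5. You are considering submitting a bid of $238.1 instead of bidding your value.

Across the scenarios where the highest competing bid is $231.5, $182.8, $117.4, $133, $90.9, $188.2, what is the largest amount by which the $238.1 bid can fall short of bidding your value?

$48

$231.5: truthful gives $0, deviation gives −$48 → loss $48.
$182.8: same outcome either way → loss $0.
$117.4: same outcome either way → loss $0.
$133: same outcome either way → loss $0.
$90.9: same outcome either way → loss $0.
$188.2: truthful gives $0, deviation gives −$4.7 → loss $4.7.
Maximum loss: $48.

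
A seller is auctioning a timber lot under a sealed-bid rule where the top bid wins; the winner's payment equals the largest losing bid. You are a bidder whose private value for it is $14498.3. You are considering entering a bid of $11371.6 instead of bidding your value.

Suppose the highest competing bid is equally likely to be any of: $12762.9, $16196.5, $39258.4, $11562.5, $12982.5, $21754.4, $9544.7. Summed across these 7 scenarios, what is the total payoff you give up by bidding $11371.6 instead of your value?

The deviation costs you only when the competing bid falls strictly between $11371.6 and $14498.3; elsewhere both bids give the same outcome.
$12762.9: truthful payoff $1735.4, deviation payoff $0 → loss $1735.4.
$16196.5: outcomes coincide → loss $0.
$39258.4: outcomes coincide → loss $0.
$11562.5: truthful payoff $2935.8, deviation payoff $0 → loss $2935.8.
$12982.5: truthful payoff $1515.8, deviation payoff $0 → loss $1515.8.
$21754.4: outcomes coincide → loss $0.
$9544.7: outcomes coincide → loss $0.
Total loss = $1735.4 + $2935.8 + $1515.8 = $6187.
In a second-price auction your bid sets only whether you win, not what you pay, so bidding your true value is weakly dominant.

$6187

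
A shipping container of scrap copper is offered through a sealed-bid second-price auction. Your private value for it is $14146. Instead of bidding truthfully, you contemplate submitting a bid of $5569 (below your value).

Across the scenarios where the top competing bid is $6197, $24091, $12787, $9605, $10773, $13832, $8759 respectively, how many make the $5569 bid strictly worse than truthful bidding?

The deviation hurts exactly when the highest competing bid lies strictly between $5569 and $14146 — underbidding then forfeits a profitable win.
$6197: inside the interval → strictly worse (loss $7949).
$24091: above both → same outcome either way.
$12787: inside the interval → strictly worse (loss $1359).
$9605: inside the interval → strictly worse (loss $4541).
$10773: inside the interval → strictly worse (loss $3373).
$13832: inside the interval → strictly worse (loss $314).
$8759: inside the interval → strictly worse (loss $5387).
Count: 6.

6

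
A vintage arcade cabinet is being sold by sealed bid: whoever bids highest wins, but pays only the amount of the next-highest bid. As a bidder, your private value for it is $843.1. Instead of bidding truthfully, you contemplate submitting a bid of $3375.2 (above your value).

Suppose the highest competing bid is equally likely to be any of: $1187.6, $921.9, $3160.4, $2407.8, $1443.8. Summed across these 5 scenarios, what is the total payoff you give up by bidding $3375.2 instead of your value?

The deviation costs you only when the competing bid falls strictly between $843.1 and $3375.2; elsewhere both bids give the same outcome.
$1187.6: truthful payoff $0, deviation payoff −$344.5 → loss $344.5.
$921.9: truthful payoff $0, deviation payoff −$78.8 → loss $78.8.
$3160.4: truthful payoff $0, deviation payoff −$2317.3 → loss $2317.3.
$2407.8: truthful payoff $0, deviation payoff −$1564.7 → loss $1564.7.
$1443.8: truthful payoff $0, deviation payoff −$600.7 → loss $600.7.
Total loss = $344.5 + $78.8 + $2317.3 + $1564.7 + $600.7 = $4906.

$4906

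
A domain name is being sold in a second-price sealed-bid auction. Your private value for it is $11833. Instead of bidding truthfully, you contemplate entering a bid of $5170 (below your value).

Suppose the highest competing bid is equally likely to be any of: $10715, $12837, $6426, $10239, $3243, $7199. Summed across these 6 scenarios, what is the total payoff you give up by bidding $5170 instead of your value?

The deviation costs you only when the competing bid falls strictly between $5170 and $11833; elsewhere both bids give the same outcome.
$10715: truthful payoff $1118, deviation payoff $0 → loss $1118.
$12837: outcomes coincide → loss $0.
$6426: truthful payoff $5407, deviation payoff $0 → loss $5407.
$10239: truthful payoff $1594, deviation payoff $0 → loss $1594.
$3243: outcomes coincide → loss $0.
$7199: truthful payoff $4634, deviation payoff $0 → loss $4634.
Total loss = $1118 + $5407 + $1594 + $4634 = $12753.

$12753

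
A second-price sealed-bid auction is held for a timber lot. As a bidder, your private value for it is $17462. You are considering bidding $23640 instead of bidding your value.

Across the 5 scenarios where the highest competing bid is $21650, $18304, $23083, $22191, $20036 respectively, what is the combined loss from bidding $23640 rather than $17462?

$17954

The deviation costs you only when the competing bid falls strictly between $17462 and $23640; elsewhere both bids give the same outcome.
$21650: truthful payoff $0, deviation payoff −$4188 → loss $4188.
$18304: truthful payoff $0, deviation payoff −$842 → loss $842.
$23083: truthful payoff $0, deviation payoff −$5621 → loss $5621.
$22191: truthful payoff $0, deviation payoff −$4729 → loss $4729.
$20036: truthful payoff $0, deviation payoff −$2574 → loss $2574.
Total loss = $4188 + $842 + $5621 + $4729 + $2574 = $17954.
Because the price is fixed by the runner-up's bid, deviating from your value can only change a good outcome into a bad one — never the reverse.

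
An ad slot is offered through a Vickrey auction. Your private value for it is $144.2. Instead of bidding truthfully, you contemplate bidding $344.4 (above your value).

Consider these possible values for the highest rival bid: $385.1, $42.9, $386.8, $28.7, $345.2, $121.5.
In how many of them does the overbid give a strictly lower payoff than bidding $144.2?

0

The deviation hurts exactly when the highest competing bid lies strictly between $144.2 and $344.4 — overbidding then wins at a price above your value.
$385.1: above both → same outcome either way.
$42.9: below both → same outcome either way.
$386.8: above both → same outcome either way.
$28.7: below both → same outcome either way.
$345.2: above both → same outcome either way.
$121.5: below both → same outcome either way.
Count: 0.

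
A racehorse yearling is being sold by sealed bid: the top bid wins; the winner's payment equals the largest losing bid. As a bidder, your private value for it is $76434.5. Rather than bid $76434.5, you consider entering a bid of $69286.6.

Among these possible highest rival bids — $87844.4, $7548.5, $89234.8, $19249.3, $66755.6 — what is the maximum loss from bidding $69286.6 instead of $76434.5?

$0

$87844.4: same outcome either way → loss $0.
$7548.5: same outcome either way → loss $0.
$89234.8: same outcome either way → loss $0.
$19249.3: same outcome either way → loss $0.
$66755.6: same outcome either way → loss $0.
Maximum loss: $0.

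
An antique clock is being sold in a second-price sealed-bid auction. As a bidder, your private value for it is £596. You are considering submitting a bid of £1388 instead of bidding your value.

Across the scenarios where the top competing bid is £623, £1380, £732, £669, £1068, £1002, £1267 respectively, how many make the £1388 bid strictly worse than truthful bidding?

The deviation hurts exactly when the highest competing bid lies strictly between £596 and £1388 — overbidding then wins at a price above your value.
£623: inside the interval → strictly worse (loss £27).
£1380: inside the interval → strictly worse (loss £784).
£732: inside the interval → strictly worse (loss £136).
£669: inside the interval → strictly worse (loss £73).
£1068: inside the interval → strictly worse (loss £472).
£1002: inside the interval → strictly worse (loss £406).
£1267: inside the interval → strictly worse (loss £671).
Count: 7.

7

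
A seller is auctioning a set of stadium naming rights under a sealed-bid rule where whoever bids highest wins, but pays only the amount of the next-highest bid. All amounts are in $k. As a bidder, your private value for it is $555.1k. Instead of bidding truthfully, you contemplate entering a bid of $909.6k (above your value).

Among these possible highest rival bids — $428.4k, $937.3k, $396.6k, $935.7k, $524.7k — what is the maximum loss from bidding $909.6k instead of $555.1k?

$0k

$428.4k: same outcome either way → loss $0k.
$937.3k: same outcome either way → loss $0k.
$396.6k: same outcome either way → loss $0k.
$935.7k: same outcome either way → loss $0k.
$524.7k: same outcome either way → loss $0k.
Maximum loss: $0k.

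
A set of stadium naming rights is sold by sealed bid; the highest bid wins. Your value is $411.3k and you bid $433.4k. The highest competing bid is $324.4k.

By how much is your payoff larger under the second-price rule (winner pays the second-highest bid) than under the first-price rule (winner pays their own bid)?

$109k

You have the highest bid, so you win under either rule.
Second-price: pay $324.4k → payoff $86.9k.
First-price: pay your own bid $433.4k → payoff −$22.1k.
Difference = $86.9k − (−$22.1k) = $109k.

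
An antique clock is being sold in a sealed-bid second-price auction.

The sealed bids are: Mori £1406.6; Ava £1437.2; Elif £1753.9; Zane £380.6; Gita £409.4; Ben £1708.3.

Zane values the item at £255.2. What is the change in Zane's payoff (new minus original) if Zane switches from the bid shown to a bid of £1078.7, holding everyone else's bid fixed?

The highest bid among the other bidders is £1753.9; Zane's bid doesn't change that.
Original bid £380.6: Zane is not highest (top rival bid is £1753.9); payoff £0.
Alternative bid £1078.7: Zane is not highest (top rival bid is £1753.9); payoff £0.
Change in payoff = £0 − (£0) = £0.

£0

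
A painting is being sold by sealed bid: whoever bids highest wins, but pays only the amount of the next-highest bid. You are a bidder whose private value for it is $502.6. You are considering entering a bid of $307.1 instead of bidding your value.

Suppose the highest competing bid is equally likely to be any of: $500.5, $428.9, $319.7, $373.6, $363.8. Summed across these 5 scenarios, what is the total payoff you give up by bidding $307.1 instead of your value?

The deviation costs you only when the competing bid falls strictly between $307.1 and $502.6; elsewhere both bids give the same outcome.
$500.5: truthful payoff $2.1, deviation payoff $0 → loss $2.1.
$428.9: truthful payoff $73.7, deviation payoff $0 → loss $73.7.
$319.7: truthful payoff $182.9, deviation payoff $0 → loss $182.9.
$373.6: truthful payoff $129, deviation payoff $0 → loss $129.
$363.8: truthful payoff $138.8, deviation payoff $0 → loss $138.8.
Total loss = $2.1 + $73.7 + $182.9 + $129 + $138.8 = $526.5.
Truthful bidding weakly dominates here: raising your bid can only win items priced above your value, and lowering it can only forfeit items priced below.

$526.5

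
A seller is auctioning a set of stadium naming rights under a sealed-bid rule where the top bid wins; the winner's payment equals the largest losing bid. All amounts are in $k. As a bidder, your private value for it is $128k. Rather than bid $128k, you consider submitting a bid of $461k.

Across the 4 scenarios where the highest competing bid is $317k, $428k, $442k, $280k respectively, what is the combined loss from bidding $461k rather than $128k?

$955k

The deviation costs you only when the competing bid falls strictly between $128k and $461k; elsewhere both bids give the same outcome.
$317k: truthful payoff $0k, deviation payoff −$189k → loss $189k.
$428k: truthful payoff $0k, deviation payoff −$300k → loss $300k.
$442k: truthful payoff $0k, deviation payoff −$314k → loss $314k.
$280k: truthful payoff $0k, deviation payoff −$152k → loss $152k.
Total loss = $189k + $300k + $314k + $152k = $955k.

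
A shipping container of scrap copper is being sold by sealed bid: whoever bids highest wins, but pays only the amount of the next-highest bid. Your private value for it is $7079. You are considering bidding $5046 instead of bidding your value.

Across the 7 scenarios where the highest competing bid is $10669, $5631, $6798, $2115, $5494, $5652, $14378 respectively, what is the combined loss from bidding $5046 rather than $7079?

$4741

The deviation costs you only when the competing bid falls strictly between $5046 and $7079; elsewhere both bids give the same outcome.
$10669: outcomes coincide → loss $0.
$5631: truthful payoff $1448, deviation payoff $0 → loss $1448.
$6798: truthful payoff $281, deviation payoff $0 → loss $281.
$2115: outcomes coincide → loss $0.
$5494: truthful payoff $1585, deviation payoff $0 → loss $1585.
$5652: truthful payoff $1427, deviation payoff $0 → loss $1427.
$14378: outcomes coincide → loss $0.
Total loss = $1448 + $281 + $1585 + $1427 = $4741.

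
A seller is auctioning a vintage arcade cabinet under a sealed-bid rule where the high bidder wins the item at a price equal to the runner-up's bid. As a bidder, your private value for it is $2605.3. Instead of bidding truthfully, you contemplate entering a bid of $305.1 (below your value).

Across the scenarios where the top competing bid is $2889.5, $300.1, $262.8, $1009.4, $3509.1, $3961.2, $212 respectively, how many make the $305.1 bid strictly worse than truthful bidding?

The deviation hurts exactly when the highest competing bid lies strictly between $305.1 and $2605.3 — underbidding then forfeits a profitable win.
$2889.5: above both → same outcome either way.
$300.1: below both → same outcome either way.
$262.8: below both → same outcome either way.
$1009.4: inside the interval → strictly worse (loss $1595.9).
$3509.1: above both → same outcome either way.
$3961.2: above both → same outcome either way.
$212: below both → same outcome either way.
Count: 1.

1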